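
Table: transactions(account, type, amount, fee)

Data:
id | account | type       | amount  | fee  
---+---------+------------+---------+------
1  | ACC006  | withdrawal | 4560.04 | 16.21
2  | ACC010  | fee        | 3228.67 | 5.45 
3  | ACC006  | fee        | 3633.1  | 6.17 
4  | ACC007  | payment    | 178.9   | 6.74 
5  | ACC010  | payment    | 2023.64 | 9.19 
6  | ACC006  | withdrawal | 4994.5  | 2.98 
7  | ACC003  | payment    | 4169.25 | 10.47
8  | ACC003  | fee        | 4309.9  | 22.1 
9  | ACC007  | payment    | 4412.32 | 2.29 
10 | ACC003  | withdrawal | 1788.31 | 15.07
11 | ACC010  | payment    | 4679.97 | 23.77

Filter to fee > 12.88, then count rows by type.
SELECT type, COUNT(*)
FROM transactions
WHERE fee > 12.88
GROUP BY type

Note: WHERE filters rows before grouping.

Result:
  fee: 1
  payment: 1
  withdrawal: 2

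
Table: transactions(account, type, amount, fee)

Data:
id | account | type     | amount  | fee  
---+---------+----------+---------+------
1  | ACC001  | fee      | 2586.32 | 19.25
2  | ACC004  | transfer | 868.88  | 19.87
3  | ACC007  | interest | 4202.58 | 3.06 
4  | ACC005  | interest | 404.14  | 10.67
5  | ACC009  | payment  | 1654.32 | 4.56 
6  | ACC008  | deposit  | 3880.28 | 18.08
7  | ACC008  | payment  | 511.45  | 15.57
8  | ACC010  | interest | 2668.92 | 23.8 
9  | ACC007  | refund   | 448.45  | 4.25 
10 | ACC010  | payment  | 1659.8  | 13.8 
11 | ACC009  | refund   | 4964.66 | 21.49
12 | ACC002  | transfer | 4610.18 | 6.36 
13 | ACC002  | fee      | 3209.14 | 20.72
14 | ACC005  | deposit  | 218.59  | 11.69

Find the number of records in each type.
SELECT type, COUNT(*) as count
FROM transactions
GROUP BY type

Result:
  deposit: 2
  fee: 2
  interest: 3
  payment: 3
  refund: 2
  transfer: 2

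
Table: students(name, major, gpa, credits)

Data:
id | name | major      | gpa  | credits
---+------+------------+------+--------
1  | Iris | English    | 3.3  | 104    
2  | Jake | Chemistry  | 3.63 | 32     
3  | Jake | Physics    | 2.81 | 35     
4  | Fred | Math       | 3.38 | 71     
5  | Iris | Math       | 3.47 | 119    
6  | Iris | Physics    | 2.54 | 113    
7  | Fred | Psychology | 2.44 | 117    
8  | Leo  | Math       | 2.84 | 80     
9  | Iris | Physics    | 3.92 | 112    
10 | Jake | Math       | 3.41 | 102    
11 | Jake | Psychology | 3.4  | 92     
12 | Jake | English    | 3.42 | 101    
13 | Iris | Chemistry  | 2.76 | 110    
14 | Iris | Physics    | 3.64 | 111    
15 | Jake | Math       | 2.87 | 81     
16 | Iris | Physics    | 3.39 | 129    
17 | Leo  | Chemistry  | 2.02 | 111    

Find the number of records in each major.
SELECT major, COUNT(*) as count
FROM students
GROUP BY major

Result:
  Chemistry: 3
  English: 2
  Math: 5
  Physics: 5
  Psychology: 2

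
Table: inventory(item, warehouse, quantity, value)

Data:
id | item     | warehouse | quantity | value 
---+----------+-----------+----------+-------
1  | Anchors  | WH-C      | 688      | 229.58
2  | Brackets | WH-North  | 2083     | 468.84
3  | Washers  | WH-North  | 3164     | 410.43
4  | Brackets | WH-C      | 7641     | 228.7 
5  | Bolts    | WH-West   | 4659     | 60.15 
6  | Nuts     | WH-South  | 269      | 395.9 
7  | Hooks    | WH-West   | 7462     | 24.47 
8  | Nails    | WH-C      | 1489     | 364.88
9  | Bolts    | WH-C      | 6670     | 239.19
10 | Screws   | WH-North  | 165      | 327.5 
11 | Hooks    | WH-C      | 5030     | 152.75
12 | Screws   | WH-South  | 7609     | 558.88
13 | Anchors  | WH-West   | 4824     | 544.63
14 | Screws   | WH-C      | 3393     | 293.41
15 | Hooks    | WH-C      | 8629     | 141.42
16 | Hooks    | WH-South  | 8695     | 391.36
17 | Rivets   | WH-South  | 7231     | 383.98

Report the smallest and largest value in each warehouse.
SELECT warehouse, MIN(value), MAX(value)
FROM inventory
GROUP BY warehouse

Result:
  WH-C: min=141.42, max=364.88
  WH-North: min=327.50, max=468.84
  WH-South: min=383.98, max=558.88
  WH-West: min=24.47, max=544.63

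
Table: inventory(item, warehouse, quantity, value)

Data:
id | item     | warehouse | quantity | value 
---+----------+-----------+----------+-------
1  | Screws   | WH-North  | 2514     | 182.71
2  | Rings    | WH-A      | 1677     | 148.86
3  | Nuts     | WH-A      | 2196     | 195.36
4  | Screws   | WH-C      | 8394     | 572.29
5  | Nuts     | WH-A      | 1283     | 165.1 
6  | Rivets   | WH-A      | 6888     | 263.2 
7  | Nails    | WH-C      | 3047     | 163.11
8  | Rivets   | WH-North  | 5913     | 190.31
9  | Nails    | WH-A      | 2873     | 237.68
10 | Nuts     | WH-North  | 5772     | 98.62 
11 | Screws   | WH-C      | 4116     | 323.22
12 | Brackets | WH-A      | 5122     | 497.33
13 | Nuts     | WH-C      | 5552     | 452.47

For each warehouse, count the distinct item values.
SELECT warehouse, COUNT(DISTINCT item)
FROM inventory
GROUP BY warehouse

Result:
  WH-A: 5 distinct
  WH-C: 3 distinct
  WH-North: 3 distinct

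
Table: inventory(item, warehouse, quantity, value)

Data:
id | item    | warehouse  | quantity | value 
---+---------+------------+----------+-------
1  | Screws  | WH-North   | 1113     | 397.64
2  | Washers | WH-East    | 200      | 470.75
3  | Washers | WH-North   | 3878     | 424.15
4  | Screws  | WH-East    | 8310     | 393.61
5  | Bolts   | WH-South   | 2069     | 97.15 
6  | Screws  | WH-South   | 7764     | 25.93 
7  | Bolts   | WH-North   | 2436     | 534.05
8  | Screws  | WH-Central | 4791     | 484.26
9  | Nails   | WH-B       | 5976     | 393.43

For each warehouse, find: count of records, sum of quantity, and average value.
SELECT warehouse,
       COUNT(*) as cnt,
       SUM(quantity) as total_quantity,
       AVG(value) as avg_value
FROM inventory
GROUP BY warehouse

Result:
  WH-B: 1 records, 5976 total quantity, 393.43 avg value
  WH-Central: 1 records, 4791 total quantity, 484.26 avg value
  WH-East: 2 records, 8510 total quantity, 432.18 avg value
  WH-North: 3 records, 7427 total quantity, 451.95 avg value
  WH-South: 2 records, 9833 total quantity, 61.54 avg value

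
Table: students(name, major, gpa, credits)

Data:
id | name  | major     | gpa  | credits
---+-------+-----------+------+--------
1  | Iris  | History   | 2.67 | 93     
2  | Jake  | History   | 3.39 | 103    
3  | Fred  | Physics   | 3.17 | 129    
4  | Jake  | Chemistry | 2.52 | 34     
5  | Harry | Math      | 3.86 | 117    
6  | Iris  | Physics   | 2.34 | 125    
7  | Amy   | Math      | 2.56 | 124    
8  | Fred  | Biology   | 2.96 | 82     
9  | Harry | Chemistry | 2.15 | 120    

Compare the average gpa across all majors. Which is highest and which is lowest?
SELECT major, AVG(gpa)
FROM students
GROUP BY major
ORDER BY AVG(gpa)

All groups:
  Chemistry: 2.34
  Physics: 2.76
  Biology: 2.96
  History: 3.03
  Math: 3.21

Highest: Math (3.21)
Lowest: Chemistry (2.34)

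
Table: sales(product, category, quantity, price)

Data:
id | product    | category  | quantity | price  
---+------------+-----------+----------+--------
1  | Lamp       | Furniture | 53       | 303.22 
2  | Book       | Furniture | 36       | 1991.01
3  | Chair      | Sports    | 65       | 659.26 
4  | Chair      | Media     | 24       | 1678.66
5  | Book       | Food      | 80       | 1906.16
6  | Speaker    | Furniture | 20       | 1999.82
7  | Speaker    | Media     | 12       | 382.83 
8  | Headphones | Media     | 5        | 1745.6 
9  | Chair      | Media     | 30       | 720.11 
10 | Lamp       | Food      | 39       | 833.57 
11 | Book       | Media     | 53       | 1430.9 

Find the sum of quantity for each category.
SELECT category, SUM(quantity) as result
FROM sales
GROUP BY category

Result:
  Food: 119
  Furniture: 109
  Media: 124
  Sports: 65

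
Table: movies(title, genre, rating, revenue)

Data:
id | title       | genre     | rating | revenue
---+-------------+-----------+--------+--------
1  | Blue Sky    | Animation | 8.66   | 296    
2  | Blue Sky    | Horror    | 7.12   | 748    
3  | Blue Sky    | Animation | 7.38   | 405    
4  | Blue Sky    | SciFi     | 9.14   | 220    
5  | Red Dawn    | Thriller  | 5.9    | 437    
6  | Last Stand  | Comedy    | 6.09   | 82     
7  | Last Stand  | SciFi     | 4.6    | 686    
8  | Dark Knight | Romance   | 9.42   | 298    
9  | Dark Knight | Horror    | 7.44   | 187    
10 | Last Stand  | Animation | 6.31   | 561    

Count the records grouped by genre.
SELECT genre, COUNT(*) as count
FROM movies
GROUP BY genre

Result:
  Animation: 3
  Comedy: 1
  Horror: 2
  Romance: 1
  SciFi: 2
  Thriller: 1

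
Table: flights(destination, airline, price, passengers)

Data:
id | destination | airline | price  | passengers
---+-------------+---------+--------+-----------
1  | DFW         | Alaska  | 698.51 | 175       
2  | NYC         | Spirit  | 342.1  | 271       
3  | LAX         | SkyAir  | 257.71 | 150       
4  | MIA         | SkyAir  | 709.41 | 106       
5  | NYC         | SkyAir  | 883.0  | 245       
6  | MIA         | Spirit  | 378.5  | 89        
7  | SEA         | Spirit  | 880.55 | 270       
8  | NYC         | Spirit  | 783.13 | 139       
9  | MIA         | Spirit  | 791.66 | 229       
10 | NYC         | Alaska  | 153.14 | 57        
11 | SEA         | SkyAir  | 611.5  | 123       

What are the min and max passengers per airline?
SELECT airline, MIN(passengers), MAX(passengers)
FROM flights
GROUP BY airline

Result:
  Alaska: min=57, max=175
  SkyAir: min=106, max=245
  Spirit: min=89, max=271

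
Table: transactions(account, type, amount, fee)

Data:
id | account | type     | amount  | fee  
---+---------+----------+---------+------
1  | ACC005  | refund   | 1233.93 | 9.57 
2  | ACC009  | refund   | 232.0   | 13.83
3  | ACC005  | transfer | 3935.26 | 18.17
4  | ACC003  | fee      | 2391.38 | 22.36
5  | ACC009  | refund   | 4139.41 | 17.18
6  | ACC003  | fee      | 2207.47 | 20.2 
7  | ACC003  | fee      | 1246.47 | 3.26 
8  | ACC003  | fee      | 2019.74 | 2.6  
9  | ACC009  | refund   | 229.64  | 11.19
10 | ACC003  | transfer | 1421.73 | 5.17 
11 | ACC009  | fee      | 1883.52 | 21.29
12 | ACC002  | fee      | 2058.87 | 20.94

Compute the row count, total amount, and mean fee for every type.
SELECT type,
       COUNT(*) as cnt,
       SUM(amount) as total_amount,
       AVG(fee) as avg_fee
FROM transactions
GROUP BY type

Result:
  fee: 6 records, 11807.45 total amount, 15.11 avg fee
  refund: 4 records, 5834.98 total amount, 12.94 avg fee
  transfer: 2 records, 5356.99 total amount, 11.67 avg fee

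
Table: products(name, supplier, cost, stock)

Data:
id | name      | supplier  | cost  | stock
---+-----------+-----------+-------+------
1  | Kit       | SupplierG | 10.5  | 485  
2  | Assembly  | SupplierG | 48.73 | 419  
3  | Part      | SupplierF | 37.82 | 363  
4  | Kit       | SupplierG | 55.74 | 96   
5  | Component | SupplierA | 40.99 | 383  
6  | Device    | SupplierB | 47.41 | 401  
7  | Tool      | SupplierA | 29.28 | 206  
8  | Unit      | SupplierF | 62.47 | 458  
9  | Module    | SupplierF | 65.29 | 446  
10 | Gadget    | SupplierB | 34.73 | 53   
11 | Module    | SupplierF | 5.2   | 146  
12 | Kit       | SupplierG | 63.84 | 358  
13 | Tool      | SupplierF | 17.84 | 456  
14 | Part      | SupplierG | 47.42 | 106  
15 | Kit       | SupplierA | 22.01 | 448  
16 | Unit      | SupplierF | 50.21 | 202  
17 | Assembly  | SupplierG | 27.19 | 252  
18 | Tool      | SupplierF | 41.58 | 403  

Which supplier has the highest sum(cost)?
SELECT supplier, SUM(cost) as val
FROM products
GROUP BY supplier
ORDER BY val DESC
LIMIT 1

Result: SupplierF with sum(cost) = 280.41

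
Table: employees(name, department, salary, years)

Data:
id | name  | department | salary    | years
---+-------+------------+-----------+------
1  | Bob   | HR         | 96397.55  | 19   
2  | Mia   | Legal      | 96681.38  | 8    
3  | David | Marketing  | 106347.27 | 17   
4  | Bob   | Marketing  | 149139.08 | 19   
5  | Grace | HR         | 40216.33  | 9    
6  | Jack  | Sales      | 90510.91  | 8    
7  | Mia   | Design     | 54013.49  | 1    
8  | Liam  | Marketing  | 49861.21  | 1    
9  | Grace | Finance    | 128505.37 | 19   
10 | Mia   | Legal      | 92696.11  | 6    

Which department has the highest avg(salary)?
SELECT department, AVG(salary) as val
FROM employees
GROUP BY department
ORDER BY val DESC
LIMIT 1

Result: Finance with avg(salary) = 128505.37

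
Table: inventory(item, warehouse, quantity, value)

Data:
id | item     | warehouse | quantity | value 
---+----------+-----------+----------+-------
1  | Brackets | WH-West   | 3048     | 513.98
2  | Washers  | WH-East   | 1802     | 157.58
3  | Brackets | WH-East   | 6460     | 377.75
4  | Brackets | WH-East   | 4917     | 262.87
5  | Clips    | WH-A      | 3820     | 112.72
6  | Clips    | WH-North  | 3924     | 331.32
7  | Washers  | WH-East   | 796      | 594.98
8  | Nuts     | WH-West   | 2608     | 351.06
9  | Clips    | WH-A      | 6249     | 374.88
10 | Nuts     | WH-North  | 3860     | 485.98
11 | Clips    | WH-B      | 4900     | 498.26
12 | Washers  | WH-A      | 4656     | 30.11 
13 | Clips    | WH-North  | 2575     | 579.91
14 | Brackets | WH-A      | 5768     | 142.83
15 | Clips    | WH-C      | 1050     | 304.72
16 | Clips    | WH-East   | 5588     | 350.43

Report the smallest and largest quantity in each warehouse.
SELECT warehouse, MIN(quantity), MAX(quantity)
FROM inventory
GROUP BY warehouse

Result:
  WH-A: min=3820, max=6249
  WH-B: min=4900, max=4900
  WH-C: min=1050, max=1050
  WH-East: min=796, max=6460
  WH-North: min=2575, max=3924
  WH-West: min=2608, max=3048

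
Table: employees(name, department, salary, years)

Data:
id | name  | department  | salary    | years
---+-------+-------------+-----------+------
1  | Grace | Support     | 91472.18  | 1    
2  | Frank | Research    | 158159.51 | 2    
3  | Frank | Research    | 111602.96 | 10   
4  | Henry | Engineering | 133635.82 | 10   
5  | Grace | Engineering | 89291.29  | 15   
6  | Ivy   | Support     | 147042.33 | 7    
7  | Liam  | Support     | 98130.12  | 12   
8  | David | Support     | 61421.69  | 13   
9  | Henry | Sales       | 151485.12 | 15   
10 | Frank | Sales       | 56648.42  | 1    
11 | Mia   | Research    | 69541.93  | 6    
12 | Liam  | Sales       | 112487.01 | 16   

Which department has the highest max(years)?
SELECT department, MAX(years) as val
FROM employees
GROUP BY department
ORDER BY val DESC
LIMIT 1

Result: Sales with max(years) = 16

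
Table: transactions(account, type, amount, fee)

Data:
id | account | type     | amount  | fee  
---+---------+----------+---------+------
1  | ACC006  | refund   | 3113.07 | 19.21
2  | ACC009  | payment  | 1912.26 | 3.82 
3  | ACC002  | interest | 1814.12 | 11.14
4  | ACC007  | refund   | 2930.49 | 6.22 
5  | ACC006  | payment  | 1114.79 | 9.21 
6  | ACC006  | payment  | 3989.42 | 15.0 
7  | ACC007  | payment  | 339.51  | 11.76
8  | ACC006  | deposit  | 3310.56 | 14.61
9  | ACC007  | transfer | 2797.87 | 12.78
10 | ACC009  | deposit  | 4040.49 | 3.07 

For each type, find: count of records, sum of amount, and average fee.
SELECT type,
       COUNT(*) as cnt,
       SUM(amount) as total_amount,
       AVG(fee) as avg_fee
FROM transactions
GROUP BY type

Result:
  deposit: 2 records, 7351.05 total amount, 8.84 avg fee
  interest: 1 records, 1814.12 total amount, 11.14 avg fee
  payment: 4 records, 7355.98 total amount, 9.95 avg fee
  refund: 2 records, 6043.56 total amount, 12.72 avg fee
  transfer: 1 records, 2797.87 total amount, 12.78 avg fee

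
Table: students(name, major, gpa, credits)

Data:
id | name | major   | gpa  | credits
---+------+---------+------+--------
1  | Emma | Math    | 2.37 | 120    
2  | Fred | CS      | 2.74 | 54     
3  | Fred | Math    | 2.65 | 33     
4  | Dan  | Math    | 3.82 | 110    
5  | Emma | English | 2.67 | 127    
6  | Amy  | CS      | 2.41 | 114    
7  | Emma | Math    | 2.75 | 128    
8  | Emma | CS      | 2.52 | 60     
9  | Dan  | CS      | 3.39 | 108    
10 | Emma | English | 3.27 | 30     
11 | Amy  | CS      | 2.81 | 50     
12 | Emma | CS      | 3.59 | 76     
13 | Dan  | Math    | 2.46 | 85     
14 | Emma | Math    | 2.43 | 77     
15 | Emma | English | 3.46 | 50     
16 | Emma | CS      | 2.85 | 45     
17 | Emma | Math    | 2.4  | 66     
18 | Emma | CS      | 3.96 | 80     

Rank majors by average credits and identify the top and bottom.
SELECT major, AVG(credits)
FROM students
GROUP BY major
ORDER BY AVG(credits)

All groups:
  English: 69.00
  CS: 73.38
  Math: 88.43

Highest: Math (88.43)
Lowest: English (69.00)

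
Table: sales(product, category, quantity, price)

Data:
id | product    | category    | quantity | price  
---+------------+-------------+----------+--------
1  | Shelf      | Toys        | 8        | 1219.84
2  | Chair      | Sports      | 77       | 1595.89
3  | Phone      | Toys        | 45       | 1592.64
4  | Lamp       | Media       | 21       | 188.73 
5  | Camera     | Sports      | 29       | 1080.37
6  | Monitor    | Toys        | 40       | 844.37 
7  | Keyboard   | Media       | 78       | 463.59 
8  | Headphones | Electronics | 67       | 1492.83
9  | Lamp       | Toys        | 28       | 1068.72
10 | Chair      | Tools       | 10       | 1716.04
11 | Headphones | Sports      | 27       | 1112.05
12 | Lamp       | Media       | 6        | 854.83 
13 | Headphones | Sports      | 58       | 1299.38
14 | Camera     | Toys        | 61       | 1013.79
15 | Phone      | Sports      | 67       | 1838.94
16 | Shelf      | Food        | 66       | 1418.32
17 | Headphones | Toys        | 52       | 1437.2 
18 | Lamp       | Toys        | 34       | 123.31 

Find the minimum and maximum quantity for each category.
SELECT category, MIN(quantity), MAX(quantity)
FROM sales
GROUP BY category

Result:
  Electronics: min=67, max=67
  Food: min=66, max=66
  Media: min=6, max=78
  Sports: min=27, max=77
  Tools: min=10, max=10
  Toys: min=8, max=61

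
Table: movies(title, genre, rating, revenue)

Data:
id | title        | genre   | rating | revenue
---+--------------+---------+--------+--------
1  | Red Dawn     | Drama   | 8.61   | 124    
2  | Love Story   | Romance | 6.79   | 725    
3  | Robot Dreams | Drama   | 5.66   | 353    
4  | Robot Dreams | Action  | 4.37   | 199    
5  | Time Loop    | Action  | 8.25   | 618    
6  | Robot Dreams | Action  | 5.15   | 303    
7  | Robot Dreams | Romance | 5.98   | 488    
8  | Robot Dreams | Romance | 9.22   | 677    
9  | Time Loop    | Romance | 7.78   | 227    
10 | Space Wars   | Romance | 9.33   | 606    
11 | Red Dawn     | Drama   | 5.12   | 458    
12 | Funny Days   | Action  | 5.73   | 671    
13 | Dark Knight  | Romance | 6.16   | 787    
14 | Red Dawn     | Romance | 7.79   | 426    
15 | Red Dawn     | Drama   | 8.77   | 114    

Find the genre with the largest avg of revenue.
SELECT genre, AVG(revenue) as val
FROM movies
GROUP BY genre
ORDER BY val DESC
LIMIT 1

Result: Romance with avg(revenue) = 562.29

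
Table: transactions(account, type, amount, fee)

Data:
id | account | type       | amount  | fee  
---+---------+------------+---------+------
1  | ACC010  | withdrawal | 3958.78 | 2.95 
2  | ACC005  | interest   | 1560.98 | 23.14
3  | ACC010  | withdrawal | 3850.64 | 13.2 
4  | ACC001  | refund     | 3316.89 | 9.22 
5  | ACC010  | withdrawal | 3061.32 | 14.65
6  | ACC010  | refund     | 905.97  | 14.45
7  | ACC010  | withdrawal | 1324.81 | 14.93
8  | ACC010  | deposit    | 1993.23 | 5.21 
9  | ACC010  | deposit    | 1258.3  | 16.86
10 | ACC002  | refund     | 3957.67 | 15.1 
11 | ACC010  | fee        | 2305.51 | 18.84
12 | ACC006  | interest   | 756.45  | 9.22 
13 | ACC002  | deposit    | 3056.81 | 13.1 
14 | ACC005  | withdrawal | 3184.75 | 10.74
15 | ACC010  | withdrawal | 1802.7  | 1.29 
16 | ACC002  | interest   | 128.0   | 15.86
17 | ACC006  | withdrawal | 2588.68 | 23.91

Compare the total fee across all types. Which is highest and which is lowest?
SELECT type, SUM(fee)
FROM transactions
GROUP BY type
ORDER BY SUM(fee)

All groups:
  fee: 18.84
  deposit: 35.17
  refund: 38.77
  interest: 48.22
  withdrawal: 81.67

Highest: withdrawal (81.67)
Lowest: fee (18.84)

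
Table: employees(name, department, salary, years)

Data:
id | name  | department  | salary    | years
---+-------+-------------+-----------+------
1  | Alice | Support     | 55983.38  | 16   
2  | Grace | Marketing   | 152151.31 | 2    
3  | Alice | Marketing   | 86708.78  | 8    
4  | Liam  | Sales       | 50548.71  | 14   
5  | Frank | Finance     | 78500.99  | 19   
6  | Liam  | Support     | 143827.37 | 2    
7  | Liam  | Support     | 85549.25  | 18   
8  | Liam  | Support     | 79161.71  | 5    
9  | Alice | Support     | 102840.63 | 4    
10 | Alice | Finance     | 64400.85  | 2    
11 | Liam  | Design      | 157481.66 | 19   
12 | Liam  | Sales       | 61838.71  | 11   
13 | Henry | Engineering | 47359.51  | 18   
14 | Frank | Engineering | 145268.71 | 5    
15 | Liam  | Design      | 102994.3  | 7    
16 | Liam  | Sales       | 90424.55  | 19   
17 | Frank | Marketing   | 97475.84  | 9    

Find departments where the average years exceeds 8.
SELECT department, AVG(years)
FROM employees
GROUP BY department
HAVING AVG(years) > 8

Result:
  Design: avg=13.00
  Engineering: avg=11.50
  Finance: avg=10.50
  Sales: avg=14.67
  Support: avg=9.00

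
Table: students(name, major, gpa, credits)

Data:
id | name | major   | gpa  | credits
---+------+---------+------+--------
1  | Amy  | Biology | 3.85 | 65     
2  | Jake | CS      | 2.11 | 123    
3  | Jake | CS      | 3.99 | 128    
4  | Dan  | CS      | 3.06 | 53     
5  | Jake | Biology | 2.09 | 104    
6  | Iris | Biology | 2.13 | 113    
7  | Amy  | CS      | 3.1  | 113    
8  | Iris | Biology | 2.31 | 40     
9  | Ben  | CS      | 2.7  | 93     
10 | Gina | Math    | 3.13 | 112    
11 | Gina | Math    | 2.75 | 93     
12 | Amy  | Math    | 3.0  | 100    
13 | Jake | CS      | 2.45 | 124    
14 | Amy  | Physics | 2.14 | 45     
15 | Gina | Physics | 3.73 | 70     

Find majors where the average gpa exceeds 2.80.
SELECT major, AVG(gpa)
FROM students
GROUP BY major
HAVING AVG(gpa) > 2.80

Result:
  CS: avg=2.90
  Math: avg=2.96
  Physics: avg=2.94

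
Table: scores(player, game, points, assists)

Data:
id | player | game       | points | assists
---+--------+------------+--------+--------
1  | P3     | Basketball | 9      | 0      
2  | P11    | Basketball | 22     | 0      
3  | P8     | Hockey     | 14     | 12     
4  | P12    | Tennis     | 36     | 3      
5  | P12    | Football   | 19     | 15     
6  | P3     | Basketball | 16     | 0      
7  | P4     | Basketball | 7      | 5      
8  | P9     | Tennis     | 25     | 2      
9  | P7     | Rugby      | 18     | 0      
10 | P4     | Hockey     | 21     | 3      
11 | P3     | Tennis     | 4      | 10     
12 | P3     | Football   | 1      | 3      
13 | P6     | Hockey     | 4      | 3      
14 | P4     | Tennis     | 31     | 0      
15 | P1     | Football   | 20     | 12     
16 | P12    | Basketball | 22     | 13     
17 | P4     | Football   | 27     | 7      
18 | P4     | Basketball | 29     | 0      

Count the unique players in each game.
SELECT game, COUNT(DISTINCT player)
FROM scores
GROUP BY game

Result:
  Basketball: 4 distinct
  Football: 4 distinct
  Hockey: 3 distinct
  Rugby: 1 distinct
  Tennis: 4 distinct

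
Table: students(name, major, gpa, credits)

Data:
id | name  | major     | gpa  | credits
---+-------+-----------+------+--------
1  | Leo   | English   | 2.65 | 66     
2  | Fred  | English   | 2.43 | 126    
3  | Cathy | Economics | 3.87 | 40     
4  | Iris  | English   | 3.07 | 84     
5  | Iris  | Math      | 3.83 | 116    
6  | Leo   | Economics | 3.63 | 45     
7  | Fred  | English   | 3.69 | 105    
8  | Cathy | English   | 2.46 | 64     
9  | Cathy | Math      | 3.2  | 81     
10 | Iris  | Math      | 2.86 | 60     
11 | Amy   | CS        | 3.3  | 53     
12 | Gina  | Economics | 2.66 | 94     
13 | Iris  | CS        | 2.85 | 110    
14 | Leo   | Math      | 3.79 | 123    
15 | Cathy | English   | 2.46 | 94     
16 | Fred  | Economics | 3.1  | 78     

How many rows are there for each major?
SELECT major, COUNT(*) as count
FROM students
GROUP BY major

Result:
  CS: 2
  Economics: 4
  English: 6
  Math: 4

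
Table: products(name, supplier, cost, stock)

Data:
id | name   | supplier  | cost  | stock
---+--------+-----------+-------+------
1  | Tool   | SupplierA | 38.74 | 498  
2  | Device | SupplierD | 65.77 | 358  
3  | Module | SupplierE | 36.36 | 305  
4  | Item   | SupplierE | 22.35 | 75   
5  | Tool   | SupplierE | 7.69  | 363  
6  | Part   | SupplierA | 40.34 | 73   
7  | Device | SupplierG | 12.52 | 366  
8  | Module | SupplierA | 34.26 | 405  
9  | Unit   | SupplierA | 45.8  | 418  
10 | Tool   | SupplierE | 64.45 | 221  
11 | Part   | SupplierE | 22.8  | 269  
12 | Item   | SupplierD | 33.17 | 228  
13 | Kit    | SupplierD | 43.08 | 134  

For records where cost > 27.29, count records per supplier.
SELECT supplier, COUNT(*)
FROM products
WHERE cost > 27.29
GROUP BY supplier

Note: WHERE filters rows before grouping.

Result:
  SupplierA: 4
  SupplierD: 3
  SupplierE: 2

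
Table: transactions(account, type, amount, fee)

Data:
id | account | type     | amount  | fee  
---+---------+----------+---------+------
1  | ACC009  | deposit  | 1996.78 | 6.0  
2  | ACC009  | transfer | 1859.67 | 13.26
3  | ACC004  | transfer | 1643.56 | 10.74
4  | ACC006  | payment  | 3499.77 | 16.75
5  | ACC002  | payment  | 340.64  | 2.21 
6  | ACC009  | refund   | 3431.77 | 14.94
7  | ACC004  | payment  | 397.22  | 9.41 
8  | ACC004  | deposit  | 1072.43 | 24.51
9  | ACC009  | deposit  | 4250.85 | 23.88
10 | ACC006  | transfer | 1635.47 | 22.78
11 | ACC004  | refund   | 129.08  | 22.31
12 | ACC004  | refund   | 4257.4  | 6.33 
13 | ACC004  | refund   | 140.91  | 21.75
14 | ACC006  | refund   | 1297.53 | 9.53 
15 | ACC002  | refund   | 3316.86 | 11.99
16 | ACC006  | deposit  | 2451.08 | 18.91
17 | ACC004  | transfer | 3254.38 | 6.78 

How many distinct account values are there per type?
SELECT type, COUNT(DISTINCT account)
FROM transactions
GROUP BY type

Result:
  deposit: 3 distinct
  payment: 3 distinct
  refund: 4 distinct
  transfer: 3 distinct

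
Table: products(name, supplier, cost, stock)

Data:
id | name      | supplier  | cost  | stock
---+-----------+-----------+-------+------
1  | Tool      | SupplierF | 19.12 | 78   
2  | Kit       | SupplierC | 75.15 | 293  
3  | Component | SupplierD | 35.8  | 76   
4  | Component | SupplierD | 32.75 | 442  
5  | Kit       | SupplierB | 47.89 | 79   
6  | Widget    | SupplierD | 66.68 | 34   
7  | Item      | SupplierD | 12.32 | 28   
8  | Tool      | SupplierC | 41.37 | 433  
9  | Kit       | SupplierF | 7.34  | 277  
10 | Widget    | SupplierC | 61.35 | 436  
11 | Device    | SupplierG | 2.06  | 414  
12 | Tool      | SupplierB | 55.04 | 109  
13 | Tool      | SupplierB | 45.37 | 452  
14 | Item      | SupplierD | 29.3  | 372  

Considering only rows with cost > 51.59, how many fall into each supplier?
SELECT supplier, COUNT(*)
FROM products
WHERE cost > 51.59
GROUP BY supplier

Note: WHERE filters rows before grouping.

Result:
  SupplierB: 1
  SupplierC: 2
  SupplierD: 1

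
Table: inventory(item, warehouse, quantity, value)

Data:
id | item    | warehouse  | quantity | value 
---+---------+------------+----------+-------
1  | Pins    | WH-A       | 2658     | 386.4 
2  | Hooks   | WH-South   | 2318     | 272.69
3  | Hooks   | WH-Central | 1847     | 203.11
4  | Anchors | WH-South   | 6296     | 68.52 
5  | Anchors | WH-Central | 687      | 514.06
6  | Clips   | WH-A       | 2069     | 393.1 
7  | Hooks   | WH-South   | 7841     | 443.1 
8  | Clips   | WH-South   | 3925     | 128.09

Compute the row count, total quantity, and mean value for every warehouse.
SELECT warehouse,
       COUNT(*) as cnt,
       SUM(quantity) as total_quantity,
       AVG(value) as avg_value
FROM inventory
GROUP BY warehouse

Result:
  WH-A: 2 records, 4727 total quantity, 389.75 avg value
  WH-Central: 2 records, 2534 total quantity, 358.59 avg value
  WH-South: 4 records, 20380 total quantity, 228.10 avg value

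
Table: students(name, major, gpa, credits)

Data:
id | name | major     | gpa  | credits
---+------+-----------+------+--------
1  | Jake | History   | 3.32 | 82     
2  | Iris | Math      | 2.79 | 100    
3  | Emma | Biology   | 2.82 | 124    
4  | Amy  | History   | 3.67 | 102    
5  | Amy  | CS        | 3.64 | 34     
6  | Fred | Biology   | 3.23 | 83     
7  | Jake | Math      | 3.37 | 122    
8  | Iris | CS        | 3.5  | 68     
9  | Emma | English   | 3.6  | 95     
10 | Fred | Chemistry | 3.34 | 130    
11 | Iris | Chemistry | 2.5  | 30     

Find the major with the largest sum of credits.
SELECT major, SUM(credits) as val
FROM students
GROUP BY major
ORDER BY val DESC
LIMIT 1

Result: Math with sum(credits) = 222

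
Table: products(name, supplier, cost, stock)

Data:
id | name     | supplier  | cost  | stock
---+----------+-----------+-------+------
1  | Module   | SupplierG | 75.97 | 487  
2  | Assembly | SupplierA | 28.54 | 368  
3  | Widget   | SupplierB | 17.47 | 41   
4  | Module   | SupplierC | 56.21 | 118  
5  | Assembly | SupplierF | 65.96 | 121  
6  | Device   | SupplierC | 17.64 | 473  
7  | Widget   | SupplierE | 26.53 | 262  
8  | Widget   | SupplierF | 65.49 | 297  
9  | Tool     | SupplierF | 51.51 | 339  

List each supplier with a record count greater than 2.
SELECT supplier, COUNT(*) as cnt
FROM products
GROUP BY supplier
HAVING COUNT(*) > 2

Result:
  SupplierF: 3

Note: HAVING filters groups after aggregation, WHERE filters rows before.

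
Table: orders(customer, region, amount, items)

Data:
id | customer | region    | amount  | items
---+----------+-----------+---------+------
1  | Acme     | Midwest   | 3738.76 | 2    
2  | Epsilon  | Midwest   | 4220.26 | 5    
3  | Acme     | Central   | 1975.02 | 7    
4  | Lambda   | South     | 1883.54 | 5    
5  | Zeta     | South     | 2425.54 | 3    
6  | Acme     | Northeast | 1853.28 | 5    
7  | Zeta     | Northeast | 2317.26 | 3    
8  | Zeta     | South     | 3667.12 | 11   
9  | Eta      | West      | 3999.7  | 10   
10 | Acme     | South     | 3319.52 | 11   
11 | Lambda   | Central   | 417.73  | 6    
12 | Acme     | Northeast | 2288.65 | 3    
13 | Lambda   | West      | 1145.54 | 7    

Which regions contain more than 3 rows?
SELECT region, COUNT(*) as cnt
FROM orders
GROUP BY region
HAVING COUNT(*) > 3

Result:
  South: 4

Note: HAVING filters groups after aggregation, WHERE filters rows before.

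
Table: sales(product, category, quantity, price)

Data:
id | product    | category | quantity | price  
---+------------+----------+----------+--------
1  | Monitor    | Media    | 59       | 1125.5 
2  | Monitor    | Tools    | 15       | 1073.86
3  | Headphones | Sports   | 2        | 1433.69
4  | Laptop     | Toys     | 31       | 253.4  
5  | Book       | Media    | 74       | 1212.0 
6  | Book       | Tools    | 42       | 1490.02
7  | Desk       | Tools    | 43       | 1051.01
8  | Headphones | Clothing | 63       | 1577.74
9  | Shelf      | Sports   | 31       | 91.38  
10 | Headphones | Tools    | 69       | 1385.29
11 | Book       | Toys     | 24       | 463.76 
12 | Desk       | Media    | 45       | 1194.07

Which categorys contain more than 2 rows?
SELECT category, COUNT(*) as cnt
FROM sales
GROUP BY category
HAVING COUNT(*) > 2

Result:
  Media: 3
  Tools: 4

Note: HAVING filters groups after aggregation, WHERE filters rows before.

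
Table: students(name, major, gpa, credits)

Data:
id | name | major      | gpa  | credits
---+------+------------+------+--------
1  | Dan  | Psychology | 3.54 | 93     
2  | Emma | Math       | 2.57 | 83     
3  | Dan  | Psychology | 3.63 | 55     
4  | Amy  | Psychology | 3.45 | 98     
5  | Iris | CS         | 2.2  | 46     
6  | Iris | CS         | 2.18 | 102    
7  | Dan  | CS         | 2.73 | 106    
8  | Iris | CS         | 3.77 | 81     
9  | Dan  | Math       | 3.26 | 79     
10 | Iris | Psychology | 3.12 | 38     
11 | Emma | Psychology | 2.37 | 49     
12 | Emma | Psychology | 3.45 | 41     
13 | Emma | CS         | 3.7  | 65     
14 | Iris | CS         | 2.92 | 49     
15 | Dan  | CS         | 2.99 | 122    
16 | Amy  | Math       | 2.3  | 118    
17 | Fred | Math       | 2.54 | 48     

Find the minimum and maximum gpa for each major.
SELECT major, MIN(gpa), MAX(gpa)
FROM students
GROUP BY major

Result:
  CS: min=2.18, max=3.77
  Math: min=2.30, max=3.26
  Psychology: min=2.37, max=3.63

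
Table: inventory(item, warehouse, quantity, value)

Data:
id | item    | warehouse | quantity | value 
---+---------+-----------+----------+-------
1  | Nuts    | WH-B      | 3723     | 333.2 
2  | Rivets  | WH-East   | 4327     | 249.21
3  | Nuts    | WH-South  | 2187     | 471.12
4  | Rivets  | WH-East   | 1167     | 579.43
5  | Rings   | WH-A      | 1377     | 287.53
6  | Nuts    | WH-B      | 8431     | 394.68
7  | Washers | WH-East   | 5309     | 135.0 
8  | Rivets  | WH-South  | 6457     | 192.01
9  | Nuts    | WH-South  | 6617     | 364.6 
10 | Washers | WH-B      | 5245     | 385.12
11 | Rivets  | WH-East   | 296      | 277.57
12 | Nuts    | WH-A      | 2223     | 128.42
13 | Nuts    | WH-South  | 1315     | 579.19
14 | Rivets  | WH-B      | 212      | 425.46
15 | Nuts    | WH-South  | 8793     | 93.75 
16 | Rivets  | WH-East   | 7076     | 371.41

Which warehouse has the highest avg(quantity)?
SELECT warehouse, AVG(quantity) as val
FROM inventory
GROUP BY warehouse
ORDER BY val DESC
LIMIT 1

Result: WH-South with avg(quantity) = 5073.80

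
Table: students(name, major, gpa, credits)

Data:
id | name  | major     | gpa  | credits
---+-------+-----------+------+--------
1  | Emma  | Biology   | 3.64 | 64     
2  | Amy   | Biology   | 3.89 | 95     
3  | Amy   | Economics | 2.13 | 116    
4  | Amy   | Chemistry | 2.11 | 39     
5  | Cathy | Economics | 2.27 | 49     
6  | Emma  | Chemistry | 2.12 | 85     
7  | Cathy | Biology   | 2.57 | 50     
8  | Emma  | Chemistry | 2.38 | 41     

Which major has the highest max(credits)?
SELECT major, MAX(credits) as val
FROM students
GROUP BY major
ORDER BY val DESC
LIMIT 1

Result: Economics with max(credits) = 116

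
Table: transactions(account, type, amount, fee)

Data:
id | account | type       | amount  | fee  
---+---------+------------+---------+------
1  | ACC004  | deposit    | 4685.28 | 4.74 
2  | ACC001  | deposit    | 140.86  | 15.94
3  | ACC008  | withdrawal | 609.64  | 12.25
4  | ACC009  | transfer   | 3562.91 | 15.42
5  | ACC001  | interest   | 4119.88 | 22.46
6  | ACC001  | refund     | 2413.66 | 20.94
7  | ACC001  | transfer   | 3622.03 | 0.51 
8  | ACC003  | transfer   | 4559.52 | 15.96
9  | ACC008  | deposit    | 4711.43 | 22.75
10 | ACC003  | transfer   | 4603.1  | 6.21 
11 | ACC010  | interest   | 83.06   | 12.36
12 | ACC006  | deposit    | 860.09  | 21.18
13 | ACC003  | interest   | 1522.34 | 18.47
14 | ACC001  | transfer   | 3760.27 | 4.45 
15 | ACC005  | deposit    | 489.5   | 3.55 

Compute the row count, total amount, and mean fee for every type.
SELECT type,
       COUNT(*) as cnt,
       SUM(amount) as total_amount,
       AVG(fee) as avg_fee
FROM transactions
GROUP BY type

Result:
  deposit: 5 records, 10887.16 total amount, 13.63 avg fee
  interest: 3 records, 5725.28 total amount, 17.76 avg fee
  refund: 1 records, 2413.66 total amount, 20.94 avg fee
  transfer: 5 records, 20107.83 total amount, 8.51 avg fee
  withdrawal: 1 records, 609.64 total amount, 12.25 avg fee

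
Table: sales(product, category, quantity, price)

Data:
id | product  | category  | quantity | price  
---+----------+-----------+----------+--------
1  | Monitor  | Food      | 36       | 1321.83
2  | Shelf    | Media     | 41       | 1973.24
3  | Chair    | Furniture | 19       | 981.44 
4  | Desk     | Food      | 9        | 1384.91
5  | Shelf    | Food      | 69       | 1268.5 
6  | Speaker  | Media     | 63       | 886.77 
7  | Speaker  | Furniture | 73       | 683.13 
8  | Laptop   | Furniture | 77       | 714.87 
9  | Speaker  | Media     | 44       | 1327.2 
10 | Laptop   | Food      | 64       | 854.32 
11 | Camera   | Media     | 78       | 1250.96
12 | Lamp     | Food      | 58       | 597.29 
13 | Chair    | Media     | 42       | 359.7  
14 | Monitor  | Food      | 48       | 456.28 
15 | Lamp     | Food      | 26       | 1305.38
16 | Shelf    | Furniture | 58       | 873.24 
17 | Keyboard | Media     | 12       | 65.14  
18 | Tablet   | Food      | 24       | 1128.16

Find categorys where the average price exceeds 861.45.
SELECT category, AVG(price)
FROM sales
GROUP BY category
HAVING AVG(price) > 861.45

Result:
  Food: avg=1039.58
  Media: avg=977.17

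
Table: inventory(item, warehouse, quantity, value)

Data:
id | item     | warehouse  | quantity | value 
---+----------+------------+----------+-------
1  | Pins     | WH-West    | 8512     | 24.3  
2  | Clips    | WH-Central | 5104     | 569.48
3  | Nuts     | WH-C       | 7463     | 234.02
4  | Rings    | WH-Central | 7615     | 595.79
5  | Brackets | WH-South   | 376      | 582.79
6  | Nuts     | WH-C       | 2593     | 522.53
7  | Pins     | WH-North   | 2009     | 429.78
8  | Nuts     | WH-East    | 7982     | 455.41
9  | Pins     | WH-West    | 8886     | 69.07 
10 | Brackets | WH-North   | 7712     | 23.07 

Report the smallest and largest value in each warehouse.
SELECT warehouse, MIN(value), MAX(value)
FROM inventory
GROUP BY warehouse

Result:
  WH-C: min=234.02, max=522.53
  WH-Central: min=569.48, max=595.79
  WH-East: min=455.41, max=455.41
  WH-North: min=23.07, max=429.78
  WH-South: min=582.79, max=582.79
  WH-West: min=24.30, max=69.07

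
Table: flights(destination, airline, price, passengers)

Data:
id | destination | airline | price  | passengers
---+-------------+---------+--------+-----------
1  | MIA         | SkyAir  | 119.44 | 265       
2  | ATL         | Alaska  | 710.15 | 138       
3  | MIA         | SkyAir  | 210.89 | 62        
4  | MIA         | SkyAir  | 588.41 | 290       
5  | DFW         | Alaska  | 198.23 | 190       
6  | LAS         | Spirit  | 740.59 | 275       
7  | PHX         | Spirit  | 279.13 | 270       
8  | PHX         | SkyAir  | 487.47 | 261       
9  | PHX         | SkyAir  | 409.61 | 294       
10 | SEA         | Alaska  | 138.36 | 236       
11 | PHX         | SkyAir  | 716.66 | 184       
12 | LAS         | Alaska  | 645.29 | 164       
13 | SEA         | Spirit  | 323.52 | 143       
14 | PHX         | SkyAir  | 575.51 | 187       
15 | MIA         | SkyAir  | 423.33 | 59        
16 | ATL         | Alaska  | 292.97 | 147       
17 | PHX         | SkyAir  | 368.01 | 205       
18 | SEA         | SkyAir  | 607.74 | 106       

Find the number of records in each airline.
SELECT airline, COUNT(*) as count
FROM flights
GROUP BY airline

Result:
  Alaska: 5
  SkyAir: 10
  Spirit: 3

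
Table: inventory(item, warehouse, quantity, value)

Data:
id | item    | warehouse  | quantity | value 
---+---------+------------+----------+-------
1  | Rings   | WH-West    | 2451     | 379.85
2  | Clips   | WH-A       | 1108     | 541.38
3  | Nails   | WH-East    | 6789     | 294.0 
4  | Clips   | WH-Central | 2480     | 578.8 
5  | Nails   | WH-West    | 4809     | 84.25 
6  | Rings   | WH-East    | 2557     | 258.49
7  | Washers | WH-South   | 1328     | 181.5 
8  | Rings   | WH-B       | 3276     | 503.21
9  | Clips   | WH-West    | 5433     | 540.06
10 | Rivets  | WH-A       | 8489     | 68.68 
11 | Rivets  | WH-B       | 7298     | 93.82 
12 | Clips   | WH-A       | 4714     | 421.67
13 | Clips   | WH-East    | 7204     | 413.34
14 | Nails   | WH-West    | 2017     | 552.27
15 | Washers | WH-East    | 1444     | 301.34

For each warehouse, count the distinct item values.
SELECT warehouse, COUNT(DISTINCT item)
FROM inventory
GROUP BY warehouse

Result:
  WH-A: 2 distinct
  WH-B: 2 distinct
  WH-Central: 1 distinct
  WH-East: 4 distinct
  WH-South: 1 distinct
  WH-West: 3 distinct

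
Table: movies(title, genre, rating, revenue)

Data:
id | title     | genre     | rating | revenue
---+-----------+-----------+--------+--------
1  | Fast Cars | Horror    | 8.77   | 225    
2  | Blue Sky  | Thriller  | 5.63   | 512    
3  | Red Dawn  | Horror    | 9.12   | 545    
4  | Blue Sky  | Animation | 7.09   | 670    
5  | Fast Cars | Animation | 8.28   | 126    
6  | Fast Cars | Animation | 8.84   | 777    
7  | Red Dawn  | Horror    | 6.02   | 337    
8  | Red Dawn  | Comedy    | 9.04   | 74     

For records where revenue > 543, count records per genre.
SELECT genre, COUNT(*)
FROM movies
WHERE revenue > 543
GROUP BY genre

Note: WHERE filters rows before grouping.

Result:
  Animation: 2
  Horror: 1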